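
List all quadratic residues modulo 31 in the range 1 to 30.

Square k = 1,…,15 (k and 31−k give the same square):
1²=1, 2²=4, 3²=9, 4²=16, 5²=25, 6²≡5, 7²≡18, 8²≡2, 9²≡19, 10²≡7, 11²≡28, 12²≡20, 13²≡14, 14²≡10, 15²≡8 (mod 31).
So the quadratic residues mod 31 are {1, 2, 4, 5, 7, 8, 9, 10, 14, 16, 18, 19, 20, 25, 28}.

1 2 4 5 7 8 9 10 14 16 18 19 20 25 28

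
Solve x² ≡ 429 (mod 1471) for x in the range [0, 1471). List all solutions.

335, 1136

Since 1471 ≡ 3 (mod 4), a square root of 429 is 429^((1471+1)/4) = 429^368 mod 1471.
Repeated squaring: 429^2≡166, 429^4≡1078, 429^8≡1465, 429^16≡36, 429^32≡1296, 429^64≡1205, 429^128≡148, 429^256≡1310 (mod 1471).
429^368 = 429^(256+64+32+16) ≡ 1136 (mod 1471).
Check: 1136² = 1290496 ≡ 429 (mod 1471). The two roots are 335 and 1136.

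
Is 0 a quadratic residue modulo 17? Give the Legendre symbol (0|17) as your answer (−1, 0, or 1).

0

Top reduces to 0: gcd > 1, so the symbol is 0.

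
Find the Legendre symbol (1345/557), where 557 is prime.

Euler's criterion: (1345/557) ≡ 231^278 (mod 557).
231^2 ≡ 446 (mod 557)
231^4 ≡ 67 (mod 557)
231^8 ≡ 33 (mod 557)
231^16 ≡ 532 (mod 557)
231^32 ≡ 68 (mod 557)
231^64 ≡ 168 (mod 557)
231^128 ≡ 374 (mod 557)
231^256 ≡ 69 (mod 557)
231^278 = 231^(256+16+4+2) ≡ 1 (mod 557).
Result is 1, so (1345/557) = 1.

1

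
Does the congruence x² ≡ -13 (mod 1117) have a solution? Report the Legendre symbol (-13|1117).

First reduce: -13 ≡ 1104 (mod 1117).
Pull out 2^4: since 1117 ≡ 5 (mod 8), (2/1117) = -1, so (2/1117)^4 = +1.
Reciprocity: 69 ≡ 1 and 1117 ≡ 1 (mod 4), so (69/1117) = +(1117/69).
Reduce top mod 69: now compute (13/69).
Reciprocity: 13 ≡ 1 and 69 ≡ 1 (mod 4), so (13/69) = +(69/13).
Reduce top mod 13: now compute (4/13).
Pull out 2^2: since 13 ≡ 5 (mod 8), (2/13) = -1, so (2/13)^2 = +1.
Reached (1/13) = 1. Collecting the sign flips along the way, the symbol is +1.

1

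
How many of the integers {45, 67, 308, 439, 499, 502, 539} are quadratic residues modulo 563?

(45/563) = -1 → non-residue.
(67/563) = +1 → QR.
(308/563) = +1 → QR.
(439/563) = +1 → QR.
(499/563) = -1 → non-residue.
(502/563) = -1 → non-residue.
(539/563) = +1 → QR.
Total quadratic residues among the 7: 4.

4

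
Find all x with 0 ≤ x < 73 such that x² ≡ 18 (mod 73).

23, 50

73 ≡ 1 (mod 4), so we find a root by search.
Trying successive values, 23² = 529 ≡ 18 (mod 73). The other root is 73 − 23 = 50.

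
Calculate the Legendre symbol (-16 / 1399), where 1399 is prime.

-1

First reduce: -16 ≡ 1383 (mod 1399).
Reciprocity: 1383 ≡ 3 and 1399 ≡ 3 (mod 4), so (1383/1399) = −(1399/1383).
Reduce top mod 1383: now compute (16/1383).
Pull out 2^4: since 1383 ≡ 7 (mod 8), (2/1383) = +1, so (2/1383)^4 = +1.
Reached (1/1383) = 1. Collecting the sign flips along the way, the symbol is -1.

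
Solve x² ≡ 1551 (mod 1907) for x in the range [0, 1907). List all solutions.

Since 1907 ≡ 3 (mod 4), a square root of 1551 is 1551^((1907+1)/4) = 1551^477 mod 1907.
Repeated squaring: 1551^2≡874, 1551^4≡1076, 1551^8≡227, 1551^16≡40, 1551^32≡1600, 1551^64≡806, 1551^128≡1256, 1551^256≡447 (mod 1907).
1551^477 = 1551^(256+128+64+16+8+4+1) ≡ 1429 (mod 1907).
Check: 1429² = 2042041 ≡ 1551 (mod 1907). The two roots are 478 and 1429.

478, 1429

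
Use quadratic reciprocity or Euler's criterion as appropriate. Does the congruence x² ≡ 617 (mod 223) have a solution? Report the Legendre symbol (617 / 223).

Euler's criterion: (617/223) ≡ 171^111 (mod 223).
171^2 ≡ 28 (mod 223)
171^4 ≡ 115 (mod 223)
171^8 ≡ 68 (mod 223)
171^16 ≡ 164 (mod 223)
171^32 ≡ 136 (mod 223)
171^64 ≡ 210 (mod 223)
171^111 = 171^(64+32+8+4+2+1) ≡ 1 (mod 223).
Result is 1, so (617/223) = 1.

1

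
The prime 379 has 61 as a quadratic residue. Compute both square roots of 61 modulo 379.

Since 379 ≡ 3 (mod 4), a square root of 61 is 61^((379+1)/4) = 61^95 mod 379.
Repeated squaring: 61^2≡310, 61^4≡213, 61^8≡268, 61^16≡193, 61^32≡107, 61^64≡79 (mod 379).
61^95 = 61^(64+16+8+4+2+1) ≡ 151 (mod 379).
Check: 151² = 22801 ≡ 61 (mod 379). The two roots are 151 and 228.

151, 228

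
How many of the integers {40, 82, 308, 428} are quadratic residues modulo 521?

1

(40/521) = +1 → QR.
(82/521) = -1 → non-residue.
(308/521) = -1 → non-residue.
(428/521) = -1 → non-residue.
Total quadratic residues among the 4: 1.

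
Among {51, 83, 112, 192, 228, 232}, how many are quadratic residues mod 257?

2

(51/257) = -1 → non-residue.
(83/257) = -1 → non-residue.
(112/257) = -1 → non-residue.
(192/257) = -1 → non-residue.
(228/257) = +1 → QR.
(232/257) = +1 → QR.
Total quadratic residues among the 6: 2.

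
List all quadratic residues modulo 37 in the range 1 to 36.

1,3,4,7,9,10,11,12,16,21,25,26,27,28,30,33,34,36

Square k = 1,…,18 (k and 37−k give the same square):
1²=1, 2²=4, 3²=9, 4²=16, 5²=25, 6²=36, 7²≡12, 8²≡27, 9²≡7, 10²≡26, 11²≡10, 12²≡33, 13²≡21, 14²≡11, 15²≡3, 16²≡34, 17²≡30, 18²≡28 (mod 37).
So the quadratic residues mod 37 are {1, 3, 4, 7, 9, 10, 11, 12, 16, 21, 25, 26, 27, 28, 30, 33, 34, 36}.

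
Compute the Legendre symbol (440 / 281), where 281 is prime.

-1

First reduce: 440 ≡ 159 (mod 281).
Reciprocity: 159 ≡ 3 and 281 ≡ 1 (mod 4), so (159/281) = +(281/159).
Reduce top mod 159: now compute (122/159).
Pull out 2: since 159 ≡ 7 (mod 8), (2/159) = +1.
Reciprocity: 61 ≡ 1 and 159 ≡ 3 (mod 4), so (61/159) = +(159/61).
Reduce top mod 61: now compute (37/61).
Reciprocity: 37 ≡ 1 and 61 ≡ 1 (mod 4), so (37/61) = +(61/37).
Reduce top mod 37: now compute (24/37).
Pull out 2^3: since 37 ≡ 5 (mod 8), (2/37) = -1, so (2/37)^3 = -1.
Reciprocity: 3 ≡ 3 and 37 ≡ 1 (mod 4), so (3/37) = +(37/3).
Reduce top mod 3: now compute (1/3).
Reached (1/3) = 1. Collecting the sign flips along the way, the symbol is -1.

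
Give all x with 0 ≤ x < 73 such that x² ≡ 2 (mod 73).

32, 41

73 ≡ 1 (mod 4), so we find a root by search.
Trying successive values, 32² = 1024 ≡ 2 (mod 73). The other root is 73 − 32 = 41.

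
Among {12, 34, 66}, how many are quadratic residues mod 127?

(12/127) = -1 → non-residue.
(34/127) = +1 → QR.
(66/127) = -1 → non-residue.
Total quadratic residues among the 3: 1.

1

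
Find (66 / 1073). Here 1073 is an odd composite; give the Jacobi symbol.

1

Pull out 2: since 1073 ≡ 1 (mod 8), (2/1073) = +1.
Reciprocity: 33 ≡ 1 and 1073 ≡ 1 (mod 4), so (33/1073) = +(1073/33).
Reduce top mod 33: now compute (17/33).
Reciprocity: 17 ≡ 1 and 33 ≡ 1 (mod 4), so (17/33) = +(33/17).
Reduce top mod 17: now compute (16/17).
Pull out 2^4: since 17 ≡ 1 (mod 8), (2/17) = +1, so (2/17)^4 = +1.
Reached (1/17) = 1. Collecting the sign flips along the way, the symbol is +1.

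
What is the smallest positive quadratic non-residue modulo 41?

(2/41) = +1, so 2 is a residue.
(3/41) = −1, so 3 is the smallest positive non-residue mod 41.

3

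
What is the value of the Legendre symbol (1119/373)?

First reduce: 1119 ≡ 0 (mod 373).
Top reduces to 0: gcd > 1, so the symbol is 0.

0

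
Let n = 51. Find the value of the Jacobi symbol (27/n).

0

Reciprocity: 27 ≡ 3 and 51 ≡ 3 (mod 4), so (27/51) = −(51/27).
Reduce top mod 27: now compute (24/27).
Pull out 2^3: since 27 ≡ 3 (mod 8), (2/27) = -1, so (2/27)^3 = -1.
Reciprocity: 3 ≡ 3 and 27 ≡ 3 (mod 4), so (3/27) = −(27/3).
Reduce top mod 3: now compute (0/3).
Top reduces to 0: gcd > 1, so the symbol is 0.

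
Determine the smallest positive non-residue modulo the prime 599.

(2/599) = +1, so 2 is a residue.
(3/599) = +1, so 3 is a residue.
(4/599) = +1, so 4 is a residue.
(5/599) = +1, so 5 is a residue.
(6/599) = +1, so 6 is a residue.
(7/599) = −1, so 7 is the smallest positive non-residue mod 599.

7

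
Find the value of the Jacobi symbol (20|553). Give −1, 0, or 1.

-1

Pull out 2^2: since 553 ≡ 1 (mod 8), (2/553) = +1, so (2/553)^2 = +1.
Reciprocity: 5 ≡ 1 and 553 ≡ 1 (mod 4), so (5/553) = +(553/5).
Reduce top mod 5: now compute (3/5).
Reciprocity: 3 ≡ 3 and 5 ≡ 1 (mod 4), so (3/5) = +(5/3).
Reduce top mod 3: now compute (2/3).
Pull out 2: since 3 ≡ 3 (mod 8), (2/3) = -1.
Reached (1/3) = 1. Collecting the sign flips along the way, the symbol is -1.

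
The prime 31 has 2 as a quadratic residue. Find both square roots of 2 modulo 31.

8, 23

Since 31 ≡ 3 (mod 4), a square root of 2 is 2^((31+1)/4) = 2^8 mod 31.
Repeated squaring: 2^2≡4, 2^4≡16, 2^8≡8 (mod 31).
2^8 = 2^(8) ≡ 8 (mod 31).
Check: 8² = 64 ≡ 2 (mod 31). The two roots are 8 and 23.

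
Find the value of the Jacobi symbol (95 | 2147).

Reciprocity: 95 ≡ 3 and 2147 ≡ 3 (mod 4), so (95/2147) = −(2147/95).
Reduce top mod 95: now compute (57/95).
Reciprocity: 57 ≡ 1 and 95 ≡ 3 (mod 4), so (57/95) = +(95/57).
Reduce top mod 57: now compute (38/57).
Pull out 2: since 57 ≡ 1 (mod 8), (2/57) = +1.
Reciprocity: 19 ≡ 3 and 57 ≡ 1 (mod 4), so (19/57) = +(57/19).
Reduce top mod 19: now compute (0/19).
Top reduces to 0: gcd > 1, so the symbol is 0.

0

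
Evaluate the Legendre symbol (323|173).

Euler's criterion: (323/173) ≡ 150^86 (mod 173).
150^2 ≡ 10 (mod 173)
150^4 ≡ 100 (mod 173)
150^8 ≡ 139 (mod 173)
150^16 ≡ 118 (mod 173)
150^32 ≡ 84 (mod 173)
150^64 ≡ 136 (mod 173)
150^86 = 150^(64+16+4+2) ≡ 1 (mod 173).
Result is 1, so (323/173) = 1.

1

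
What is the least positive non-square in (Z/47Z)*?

(2/47) = +1, so 2 is a residue.
(3/47) = +1, so 3 is a residue.
(4/47) = +1, so 4 is a residue.
(5/47) = −1, so 5 is the smallest positive non-residue mod 47.

5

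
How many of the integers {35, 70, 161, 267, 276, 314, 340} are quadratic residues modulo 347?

(35/347) = +1 → QR.
(70/347) = -1 → non-residue.
(161/347) = +1 → QR.
(267/347) = +1 → QR.
(276/347) = -1 → non-residue.
(314/347) = -1 → non-residue.
(340/347) = +1 → QR.
Total quadratic residues among the 7: 4.

4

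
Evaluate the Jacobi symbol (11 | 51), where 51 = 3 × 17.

1

Reciprocity: 11 ≡ 3 and 51 ≡ 3 (mod 4), so (11/51) = −(51/11).
Reduce top mod 11: now compute (7/11).
Reciprocity: 7 ≡ 3 and 11 ≡ 3 (mod 4), so (7/11) = −(11/7).
Reduce top mod 7: now compute (4/7).
Pull out 2^2: since 7 ≡ 7 (mod 8), (2/7) = +1, so (2/7)^2 = +1.
Reached (1/7) = 1. Collecting the sign flips along the way, the symbol is +1.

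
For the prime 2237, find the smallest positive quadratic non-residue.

2

(2/2237) = −1, so 2 is the smallest positive non-residue mod 2237.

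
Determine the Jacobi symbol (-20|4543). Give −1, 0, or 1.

First reduce: -20 ≡ 4523 (mod 4543).
Reciprocity: 4523 ≡ 3 and 4543 ≡ 3 (mod 4), so (4523/4543) = −(4543/4523).
Reduce top mod 4523: now compute (20/4523).
Pull out 2^2: since 4523 ≡ 3 (mod 8), (2/4523) = -1, so (2/4523)^2 = +1.
Reciprocity: 5 ≡ 1 and 4523 ≡ 3 (mod 4), so (5/4523) = +(4523/5).
Reduce top mod 5: now compute (3/5).
Reciprocity: 3 ≡ 3 and 5 ≡ 1 (mod 4), so (3/5) = +(5/3).
Reduce top mod 3: now compute (2/3).
Pull out 2: since 3 ≡ 3 (mod 8), (2/3) = -1.
Reached (1/3) = 1. Collecting the sign flips along the way, the symbol is +1.

1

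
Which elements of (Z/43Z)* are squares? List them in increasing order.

1 4 6 9 10 11 13 14 15 16 17 21 23 24 25 31 35 36 38 40 41

Square k = 1,…,21 (k and 43−k give the same square):
1²=1, 2²=4, 3²=9, 4²=16, 5²=25, 6²=36, 7²≡6, 8²≡21, 9²≡38, 10²≡14, 11²≡35, 12²≡15, 13²≡40, 14²≡24, 15²≡10, 16²≡41, 17²≡31, 18²≡23, 19²≡17, 20²≡13, 21²≡11 (mod 43).
So the quadratic residues mod 43 are {1, 4, 6, 9, 10, 11, 13, 14, 15, 16, 17, 21, 23, 24, 25, 31, 35, 36, 38, 40, 41}.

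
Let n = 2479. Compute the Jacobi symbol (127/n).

1

Reciprocity: 127 ≡ 3 and 2479 ≡ 3 (mod 4), so (127/2479) = −(2479/127).
Reduce top mod 127: now compute (66/127).
Pull out 2: since 127 ≡ 7 (mod 8), (2/127) = +1.
Reciprocity: 33 ≡ 1 and 127 ≡ 3 (mod 4), so (33/127) = +(127/33).
Reduce top mod 33: now compute (28/33).
Pull out 2^2: since 33 ≡ 1 (mod 8), (2/33) = +1, so (2/33)^2 = +1.
Reciprocity: 7 ≡ 3 and 33 ≡ 1 (mod 4), so (7/33) = +(33/7).
Reduce top mod 7: now compute (5/7).
Reciprocity: 5 ≡ 1 and 7 ≡ 3 (mod 4), so (5/7) = +(7/5).
Reduce top mod 5: now compute (2/5).
Pull out 2: since 5 ≡ 5 (mod 8), (2/5) = -1.
Reached (1/5) = 1. Collecting the sign flips along the way, the symbol is +1.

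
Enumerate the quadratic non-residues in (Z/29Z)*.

2,3,8,10,11,12,14,15,17,18,19,21,26,27

Square k = 1,…,14 (k and 29−k give the same square):
1²=1, 2²=4, 3²=9, 4²=16, 5²=25, 6²≡7, 7²≡20, 8²≡6, 9²≡23, 10²≡13, 11²≡5, 12²≡28, 13²≡24, 14²≡22 (mod 29).
The residues are {1, 4, 5, 6, 7, 9, 13, 16, 20, 22, 23, 24, 25, 28}; the non-residues are the remaining 14 nonzero classes.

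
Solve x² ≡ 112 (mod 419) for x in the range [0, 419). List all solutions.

Since 419 ≡ 3 (mod 4), a square root of 112 is 112^((419+1)/4) = 112^105 mod 419.
Repeated squaring: 112^2≡393, 112^4≡257, 112^8≡266, 112^16≡364, 112^32≡92, 112^64≡84 (mod 419).
112^105 = 112^(64+32+8+1) ≡ 37 (mod 419).
Check: 37² = 1369 ≡ 112 (mod 419). The two roots are 37 and 382.

37, 382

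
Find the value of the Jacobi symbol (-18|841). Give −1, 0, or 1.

First reduce: -18 ≡ 823 (mod 841).
Reciprocity: 823 ≡ 3 and 841 ≡ 1 (mod 4), so (823/841) = +(841/823).
Reduce top mod 823: now compute (18/823).
Pull out 2: since 823 ≡ 7 (mod 8), (2/823) = +1.
Reciprocity: 9 ≡ 1 and 823 ≡ 3 (mod 4), so (9/823) = +(823/9).
Reduce top mod 9: now compute (4/9).
Pull out 2^2: since 9 ≡ 1 (mod 8), (2/9) = +1, so (2/9)^2 = +1.
Reached (1/9) = 1. Collecting the sign flips along the way, the symbol is +1.

1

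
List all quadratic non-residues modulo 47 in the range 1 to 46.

5,10,11,13,15,19,20,22,23,26,29,30,31,33,35,38,39,40,41,43,44,45,46

Square k = 1,…,23 (k and 47−k give the same square):
1²=1, 2²=4, 3²=9, 4²=16, 5²=25, 6²=36, 7²≡2, 8²≡17, 9²≡34, 10²≡6, 11²≡27, 12²≡3, 13²≡28, 14²≡8, 15²≡37, 16²≡21, 17²≡7, 18²≡42, 19²≡32, 20²≡24, 21²≡18, 22²≡14, 23²≡12 (mod 47).
The residues are {1, 2, 3, 4, 6, 7, 8, 9, 12, 14, 16, 17, 18, 21, 24, 25, 27, 28, 32, 34, 36, 37, 42}; the non-residues are the remaining 23 nonzero classes.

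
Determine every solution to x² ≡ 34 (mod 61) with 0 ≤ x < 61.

20, 41

61 ≡ 1 (mod 4), so we find a root by search.
Trying successive values, 20² = 400 ≡ 34 (mod 61). The other root is 61 − 20 = 41.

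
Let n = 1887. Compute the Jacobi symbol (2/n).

Pull out 2: since 1887 ≡ 7 (mod 8), (2/1887) = +1.
Reached (1/1887) = 1. Collecting the sign flips along the way, the symbol is +1.

1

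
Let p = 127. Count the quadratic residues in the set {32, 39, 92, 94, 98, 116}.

(32/127) = +1 → QR.
(39/127) = -1 → non-residue.
(92/127) = -1 → non-residue.
(94/127) = +1 → QR.
(98/127) = +1 → QR.
(116/127) = -1 → non-residue.
Total quadratic residues among the 6: 3.

3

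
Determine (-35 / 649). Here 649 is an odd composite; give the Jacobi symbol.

First reduce: -35 ≡ 614 (mod 649).
Pull out 2: since 649 ≡ 1 (mod 8), (2/649) = +1.
Reciprocity: 307 ≡ 3 and 649 ≡ 1 (mod 4), so (307/649) = +(649/307).
Reduce top mod 307: now compute (35/307).
Reciprocity: 35 ≡ 3 and 307 ≡ 3 (mod 4), so (35/307) = −(307/35).
Reduce top mod 35: now compute (27/35).
Reciprocity: 27 ≡ 3 and 35 ≡ 3 (mod 4), so (27/35) = −(35/27).
Reduce top mod 27: now compute (8/27).
Pull out 2^3: since 27 ≡ 3 (mod 8), (2/27) = -1, so (2/27)^3 = -1.
Reached (1/27) = 1. Collecting the sign flips along the way, the symbol is -1.

-1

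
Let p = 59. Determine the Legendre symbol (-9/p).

Euler's criterion: (-9/59) ≡ 50^29 (mod 59).
50^2 ≡ 22 (mod 59)
50^4 ≡ 12 (mod 59)
50^8 ≡ 26 (mod 59)
50^16 ≡ 27 (mod 59)
50^29 = 50^(16+8+4+1) ≡ 58 (mod 59).
Result is 58 ≡ −1, so (-9/59) = −1.

-1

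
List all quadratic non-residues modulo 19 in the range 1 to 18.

Square k = 1,…,9 (k and 19−k give the same square):
1²=1, 2²=4, 3²=9, 4²=16, 5²≡6, 6²≡17, 7²≡11, 8²≡7, 9²≡5 (mod 19).
The residues are {1, 4, 5, 6, 7, 9, 11, 16, 17}; the non-residues are the remaining 9 nonzero classes.

2, 3, 8, 10, 12, 13, 14, 15, 18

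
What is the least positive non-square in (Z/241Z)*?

7

(2/241) = +1, so 2 is a residue.
(3/241) = +1, so 3 is a residue.
(4/241) = +1, so 4 is a residue.
(5/241) = +1, so 5 is a residue.
(6/241) = +1, so 6 is a residue.
(7/241) = −1, so 7 is the smallest positive non-residue mod 241.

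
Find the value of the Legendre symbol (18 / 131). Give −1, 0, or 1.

-1

Pull out 2: since 131 ≡ 3 (mod 8), (2/131) = -1.
Reciprocity: 9 ≡ 1 and 131 ≡ 3 (mod 4), so (9/131) = +(131/9).
Reduce top mod 9: now compute (5/9).
Reciprocity: 5 ≡ 1 and 9 ≡ 1 (mod 4), so (5/9) = +(9/5).
Reduce top mod 5: now compute (4/5).
Pull out 2^2: since 5 ≡ 5 (mod 8), (2/5) = -1, so (2/5)^2 = +1.
Reached (1/5) = 1. Collecting the sign flips along the way, the symbol is -1.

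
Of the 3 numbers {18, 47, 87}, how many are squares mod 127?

(18/127) = +1 → QR.
(47/127) = +1 → QR.
(87/127) = +1 → QR.
Total quadratic residues among the 3: 3.

3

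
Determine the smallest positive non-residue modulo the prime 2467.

(2/2467) = −1, so 2 is the smallest positive non-residue mod 2467.

2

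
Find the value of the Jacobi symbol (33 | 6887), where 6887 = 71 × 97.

-1

Reciprocity: 33 ≡ 1 and 6887 ≡ 3 (mod 4), so (33/6887) = +(6887/33).
Reduce top mod 33: now compute (23/33).
Reciprocity: 23 ≡ 3 and 33 ≡ 1 (mod 4), so (23/33) = +(33/23).
Reduce top mod 23: now compute (10/23).
Pull out 2: since 23 ≡ 7 (mod 8), (2/23) = +1.
Reciprocity: 5 ≡ 1 and 23 ≡ 3 (mod 4), so (5/23) = +(23/5).
Reduce top mod 5: now compute (3/5).
Reciprocity: 3 ≡ 3 and 5 ≡ 1 (mod 4), so (3/5) = +(5/3).
Reduce top mod 3: now compute (2/3).
Pull out 2: since 3 ≡ 3 (mod 8), (2/3) = -1.
Reached (1/3) = 1. Collecting the sign flips along the way, the symbol is -1.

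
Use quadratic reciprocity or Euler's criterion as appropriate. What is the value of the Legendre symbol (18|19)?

Euler's criterion: (18/19) ≡ 18^9 (mod 19).
18^2 ≡ 1 (mod 19)
18^4 ≡ 1 (mod 19)
18^8 ≡ 1 (mod 19)
18^9 = 18^(8+1) ≡ 18 (mod 19).
Result is 18 ≡ −1, so (18/19) = −1.

-1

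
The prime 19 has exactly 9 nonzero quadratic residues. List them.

Square k = 1,…,9 (k and 19−k give the same square):
1²=1, 2²=4, 3²=9, 4²=16, 5²≡6, 6²≡17, 7²≡11, 8²≡7, 9²≡5 (mod 19).
So the quadratic residues mod 19 are {1, 4, 5, 6, 7, 9, 11, 16, 17}.

1 4 5 6 7 9 11 16 17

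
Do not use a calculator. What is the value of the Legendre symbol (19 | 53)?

Euler's criterion: (19/53) ≡ 19^26 (mod 53).
19^2 ≡ 43 (mod 53)
19^4 ≡ 47 (mod 53)
19^8 ≡ 36 (mod 53)
19^16 ≡ 24 (mod 53)
19^26 = 19^(16+8+2) ≡ 52 (mod 53).
Result is 52 ≡ −1, so (19/53) = −1.

-1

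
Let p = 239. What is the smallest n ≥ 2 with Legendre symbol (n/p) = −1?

(2/239) = +1, so 2 is a residue.
(3/239) = +1, so 3 is a residue.
(4/239) = +1, so 4 is a residue.
(5/239) = +1, so 5 is a residue.
(6/239) = +1, so 6 is a residue.
(7/239) = −1, so 7 is the smallest positive non-residue mod 239.

7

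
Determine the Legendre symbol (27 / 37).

Euler's criterion: (27/37) ≡ 27^18 (mod 37).
27^2 ≡ 26 (mod 37)
27^4 ≡ 10 (mod 37)
27^8 ≡ 26 (mod 37)
27^16 ≡ 10 (mod 37)
27^18 = 27^(16+2) ≡ 1 (mod 37).
Result is 1, so (27/37) = 1.

1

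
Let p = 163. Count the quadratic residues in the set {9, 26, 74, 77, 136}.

5

(9/163) = +1 → QR.
(26/163) = +1 → QR.
(74/163) = +1 → QR.
(77/163) = +1 → QR.
(136/163) = +1 → QR.
Total quadratic residues among the 5: 5.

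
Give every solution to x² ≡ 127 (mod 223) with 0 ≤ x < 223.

Since 223 ≡ 3 (mod 4), a square root of 127 is 127^((223+1)/4) = 127^56 mod 223.
Repeated squaring: 127^2≡73, 127^4≡200, 127^8≡83, 127^16≡199, 127^32≡130 (mod 223).
127^56 = 127^(32+16+8) ≡ 166 (mod 223).
Check: 166² = 27556 ≡ 127 (mod 223). The two roots are 57 and 166.

57, 166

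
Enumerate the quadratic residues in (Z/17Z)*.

1,2,4,8,9,13,15,16

Square k = 1,…,8 (k and 17−k give the same square):
1²=1, 2²=4, 3²=9, 4²=16, 5²≡8, 6²≡2, 7²≡15, 8²≡13 (mod 17).
So the quadratic residues mod 17 are {1, 2, 4, 8, 9, 13, 15, 16}.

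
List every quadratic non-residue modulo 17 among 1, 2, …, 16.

3,5,6,7,10,11,12,14

Square k = 1,…,8 (k and 17−k give the same square):
1²=1, 2²=4, 3²=9, 4²=16, 5²≡8, 6²≡2, 7²≡15, 8²≡13 (mod 17).
The residues are {1, 2, 4, 8, 9, 13, 15, 16}; the non-residues are the remaining 8 nonzero classes.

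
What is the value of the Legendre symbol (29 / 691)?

1

Euler's criterion: (29/691) ≡ 29^345 (mod 691).
29^2 ≡ 150 (mod 691)
29^4 ≡ 388 (mod 691)
29^8 ≡ 597 (mod 691)
29^16 ≡ 544 (mod 691)
29^32 ≡ 188 (mod 691)
29^64 ≡ 103 (mod 691)
29^128 ≡ 244 (mod 691)
29^256 ≡ 110 (mod 691)
29^345 = 29^(256+64+16+8+1) ≡ 1 (mod 691).
Result is 1, so (29/691) = 1.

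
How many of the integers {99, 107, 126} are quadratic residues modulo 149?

(99/149) = -1 → non-residue.
(107/149) = +1 → QR.
(126/149) = -1 → non-residue.
Total quadratic residues among the 3: 1.

1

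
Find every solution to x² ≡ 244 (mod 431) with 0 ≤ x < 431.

Since 431 ≡ 3 (mod 4), a square root of 244 is 244^((431+1)/4) = 244^108 mod 431.
Repeated squaring: 244^2≡58, 244^4≡347, 244^8≡160, 244^16≡171, 244^32≡364, 244^64≡179 (mod 431).
244^108 = 244^(64+32+8+4) ≡ 109 (mod 431).
Check: 109² = 11881 ≡ 244 (mod 431). The two roots are 109 and 322.

109, 322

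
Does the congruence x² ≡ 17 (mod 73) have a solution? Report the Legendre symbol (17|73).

Reciprocity: 17 ≡ 1 and 73 ≡ 1 (mod 4), so (17/73) = +(73/17).
Reduce top mod 17: now compute (5/17).
Reciprocity: 5 ≡ 1 and 17 ≡ 1 (mod 4), so (5/17) = +(17/5).
Reduce top mod 5: now compute (2/5).
Pull out 2: since 5 ≡ 5 (mod 8), (2/5) = -1.
Reached (1/5) = 1. Collecting the sign flips along the way, the symbol is -1.

-1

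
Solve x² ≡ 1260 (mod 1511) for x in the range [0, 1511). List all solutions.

Since 1511 ≡ 3 (mod 4), a square root of 1260 is 1260^((1511+1)/4) = 1260^378 mod 1511.
Repeated squaring: 1260^2≡1050, 1260^4≡981, 1260^8≡1365, 1260^16≡162, 1260^32≡557, 1260^64≡494, 1260^128≡765, 1260^256≡468 (mod 1511).
1260^378 = 1260^(256+64+32+16+8+2) ≡ 398 (mod 1511).
Check: 398² = 158404 ≡ 1260 (mod 1511). The two roots are 398 and 1113.

398, 1113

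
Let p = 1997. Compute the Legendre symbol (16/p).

Pull out 2^4: since 1997 ≡ 5 (mod 8), (2/1997) = -1, so (2/1997)^4 = +1.
Reached (1/1997) = 1. Collecting the sign flips along the way, the symbol is +1.

1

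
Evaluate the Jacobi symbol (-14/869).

-1

First reduce: -14 ≡ 855 (mod 869).
Reciprocity: 855 ≡ 3 and 869 ≡ 1 (mod 4), so (855/869) = +(869/855).
Reduce top mod 855: now compute (14/855).
Pull out 2: since 855 ≡ 7 (mod 8), (2/855) = +1.
Reciprocity: 7 ≡ 3 and 855 ≡ 3 (mod 4), so (7/855) = −(855/7).
Reduce top mod 7: now compute (1/7).
Reached (1/7) = 1. Collecting the sign flips along the way, the symbol is -1.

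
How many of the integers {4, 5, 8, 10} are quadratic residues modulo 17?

2

(4/17) = +1 → QR.
(5/17) = -1 → non-residue.
(8/17) = +1 → QR.
(10/17) = -1 → non-residue.
Total quadratic residues among the 4: 2.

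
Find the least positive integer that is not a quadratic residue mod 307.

2

(2/307) = −1, so 2 is the smallest positive non-residue mod 307.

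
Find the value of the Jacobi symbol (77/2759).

1

Reciprocity: 77 ≡ 1 and 2759 ≡ 3 (mod 4), so (77/2759) = +(2759/77).
Reduce top mod 77: now compute (64/77).
Pull out 2^6: since 77 ≡ 5 (mod 8), (2/77) = -1, so (2/77)^6 = +1.
Reached (1/77) = 1. Collecting the sign flips along the way, the symbol is +1.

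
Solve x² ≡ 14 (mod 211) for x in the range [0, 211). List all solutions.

15, 196

Since 211 ≡ 3 (mod 4), a square root of 14 is 14^((211+1)/4) = 14^53 mod 211.
Repeated squaring: 14^2≡196, 14^4≡14, 14^8≡196, 14^16≡14, 14^32≡196 (mod 211).
14^53 = 14^(32+16+4+1) ≡ 196 (mod 211).
Check: 196² = 38416 ≡ 14 (mod 211). The two roots are 15 and 196.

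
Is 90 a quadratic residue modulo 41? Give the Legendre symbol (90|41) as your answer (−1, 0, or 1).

1

First reduce: 90 ≡ 8 (mod 41).
Pull out 2^3: since 41 ≡ 1 (mod 8), (2/41) = +1, so (2/41)^3 = +1.
Reached (1/41) = 1. Collecting the sign flips along the way, the symbol is +1.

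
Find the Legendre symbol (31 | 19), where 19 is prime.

First reduce: 31 ≡ 12 (mod 19).
Pull out 2^2: since 19 ≡ 3 (mod 8), (2/19) = -1, so (2/19)^2 = +1.
Reciprocity: 3 ≡ 3 and 19 ≡ 3 (mod 4), so (3/19) = −(19/3).
Reduce top mod 3: now compute (1/3).
Reached (1/3) = 1. Collecting the sign flips along the way, the symbol is -1.

-1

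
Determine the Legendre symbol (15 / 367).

Reciprocity: 15 ≡ 3 and 367 ≡ 3 (mod 4), so (15/367) = −(367/15).
Reduce top mod 15: now compute (7/15).
Reciprocity: 7 ≡ 3 and 15 ≡ 3 (mod 4), so (7/15) = −(15/7).
Reduce top mod 7: now compute (1/7).
Reached (1/7) = 1. Collecting the sign flips along the way, the symbol is +1.

1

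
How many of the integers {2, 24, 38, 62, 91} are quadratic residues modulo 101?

1

(2/101) = -1 → non-residue.
(24/101) = +1 → QR.
(38/101) = -1 → non-residue.
(62/101) = -1 → non-residue.
(91/101) = -1 → non-residue.
Total quadratic residues among the 5: 1.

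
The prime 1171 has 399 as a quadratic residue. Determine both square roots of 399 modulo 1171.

287, 884

Since 1171 ≡ 3 (mod 4), a square root of 399 is 399^((1171+1)/4) = 399^293 mod 1171.
Repeated squaring: 399^2≡1116, 399^4≡683, 399^8≡431, 399^16≡743, 399^32≡508, 399^64≡444, 399^128≡408, 399^256≡182 (mod 1171).
399^293 = 399^(256+32+4+1) ≡ 884 (mod 1171).
Check: 884² = 781456 ≡ 399 (mod 1171). The two roots are 287 and 884.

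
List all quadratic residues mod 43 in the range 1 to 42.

1,4,6,9,10,11,13,14,15,16,17,21,23,24,25,31,35,36,38,40,41

Square k = 1,…,21 (k and 43−k give the same square):
1²=1, 2²=4, 3²=9, 4²=16, 5²=25, 6²=36, 7²≡6, 8²≡21, 9²≡38, 10²≡14, 11²≡35, 12²≡15, 13²≡40, 14²≡24, 15²≡10, 16²≡41, 17²≡31, 18²≡23, 19²≡17, 20²≡13, 21²≡11 (mod 43).
So the quadratic residues mod 43 are {1, 4, 6, 9, 10, 11, 13, 14, 15, 16, 17, 21, 23, 24, 25, 31, 35, 36, 38, 40, 41}.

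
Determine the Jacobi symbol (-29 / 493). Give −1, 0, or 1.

First reduce: -29 ≡ 464 (mod 493).
Pull out 2^4: since 493 ≡ 5 (mod 8), (2/493) = -1, so (2/493)^4 = +1.
Reciprocity: 29 ≡ 1 and 493 ≡ 1 (mod 4), so (29/493) = +(493/29).
Reduce top mod 29: now compute (0/29).
Top reduces to 0: gcd > 1, so the symbol is 0.

0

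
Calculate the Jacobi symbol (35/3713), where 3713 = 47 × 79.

1

Reciprocity: 35 ≡ 3 and 3713 ≡ 1 (mod 4), so (35/3713) = +(3713/35).
Reduce top mod 35: now compute (3/35).
Reciprocity: 3 ≡ 3 and 35 ≡ 3 (mod 4), so (3/35) = −(35/3).
Reduce top mod 3: now compute (2/3).
Pull out 2: since 3 ≡ 3 (mod 8), (2/3) = -1.
Reached (1/3) = 1. Collecting the sign flips along the way, the symbol is +1.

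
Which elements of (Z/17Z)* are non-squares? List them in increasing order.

Square k = 1,…,8 (k and 17−k give the same square):
1²=1, 2²=4, 3²=9, 4²=16, 5²≡8, 6²≡2, 7²≡15, 8²≡13 (mod 17).
The residues are {1, 2, 4, 8, 9, 13, 15, 16}; the non-residues are the remaining 8 nonzero classes.

3,5,6,7,10,11,12,14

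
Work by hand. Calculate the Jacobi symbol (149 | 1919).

Reciprocity: 149 ≡ 1 and 1919 ≡ 3 (mod 4), so (149/1919) = +(1919/149).
Reduce top mod 149: now compute (131/149).
Reciprocity: 131 ≡ 3 and 149 ≡ 1 (mod 4), so (131/149) = +(149/131).
Reduce top mod 131: now compute (18/131).
Pull out 2: since 131 ≡ 3 (mod 8), (2/131) = -1.
Reciprocity: 9 ≡ 1 and 131 ≡ 3 (mod 4), so (9/131) = +(131/9).
Reduce top mod 9: now compute (5/9).
Reciprocity: 5 ≡ 1 and 9 ≡ 1 (mod 4), so (5/9) = +(9/5).
Reduce top mod 5: now compute (4/5).
Pull out 2^2: since 5 ≡ 5 (mod 8), (2/5) = -1, so (2/5)^2 = +1.
Reached (1/5) = 1. Collecting the sign flips along the way, the symbol is -1.

-1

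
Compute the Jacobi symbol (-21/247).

-1

First reduce: -21 ≡ 226 (mod 247).
Pull out 2: since 247 ≡ 7 (mod 8), (2/247) = +1.
Reciprocity: 113 ≡ 1 and 247 ≡ 3 (mod 4), so (113/247) = +(247/113).
Reduce top mod 113: now compute (21/113).
Reciprocity: 21 ≡ 1 and 113 ≡ 1 (mod 4), so (21/113) = +(113/21).
Reduce top mod 21: now compute (8/21).
Pull out 2^3: since 21 ≡ 5 (mod 8), (2/21) = -1, so (2/21)^3 = -1.
Reached (1/21) = 1. Collecting the sign flips along the way, the symbol is -1.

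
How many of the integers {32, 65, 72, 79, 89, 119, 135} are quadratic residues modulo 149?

(32/149) = -1 → non-residue.
(65/149) = -1 → non-residue.
(72/149) = -1 → non-residue.
(79/149) = -1 → non-residue.
(89/149) = -1 → non-residue.
(119/149) = +1 → QR.
(135/149) = -1 → non-residue.
Total quadratic residues among the 7: 1.

1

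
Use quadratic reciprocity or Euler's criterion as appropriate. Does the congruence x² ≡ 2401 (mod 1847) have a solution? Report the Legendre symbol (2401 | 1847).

1

First reduce: 2401 ≡ 554 (mod 1847).
Pull out 2: since 1847 ≡ 7 (mod 8), (2/1847) = +1.
Reciprocity: 277 ≡ 1 and 1847 ≡ 3 (mod 4), so (277/1847) = +(1847/277).
Reduce top mod 277: now compute (185/277).
Reciprocity: 185 ≡ 1 and 277 ≡ 1 (mod 4), so (185/277) = +(277/185).
Reduce top mod 185: now compute (92/185).
Pull out 2^2: since 185 ≡ 1 (mod 8), (2/185) = +1, so (2/185)^2 = +1.
Reciprocity: 23 ≡ 3 and 185 ≡ 1 (mod 4), so (23/185) = +(185/23).
Reduce top mod 23: now compute (1/23).
Reached (1/23) = 1. Collecting the sign flips along the way, the symbol is +1.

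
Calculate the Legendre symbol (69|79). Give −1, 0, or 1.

-1

Reciprocity: 69 ≡ 1 and 79 ≡ 3 (mod 4), so (69/79) = +(79/69).
Reduce top mod 69: now compute (10/69).
Pull out 2: since 69 ≡ 5 (mod 8), (2/69) = -1.
Reciprocity: 5 ≡ 1 and 69 ≡ 1 (mod 4), so (5/69) = +(69/5).
Reduce top mod 5: now compute (4/5).
Pull out 2^2: since 5 ≡ 5 (mod 8), (2/5) = -1, so (2/5)^2 = +1.
Reached (1/5) = 1. Collecting the sign flips along the way, the symbol is -1.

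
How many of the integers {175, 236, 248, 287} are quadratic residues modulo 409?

(175/409) = -1 → non-residue.
(236/409) = -1 → non-residue.
(248/409) = -1 → non-residue.
(287/409) = -1 → non-residue.
Total quadratic residues among the 4: 0.

0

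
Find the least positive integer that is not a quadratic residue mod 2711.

(2/2711) = +1, so 2 is a residue.
(3/2711) = +1, so 3 is a residue.
(4/2711) = +1, so 4 is a residue.
(5/2711) = +1, so 5 is a residue.
(6/2711) = +1, so 6 is a residue.
(7/2711) = −1, so 7 is the smallest positive non-residue mod 2711.

7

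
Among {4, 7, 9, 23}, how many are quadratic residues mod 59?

3

(4/59) = +1 → QR.
(7/59) = +1 → QR.
(9/59) = +1 → QR.
(23/59) = -1 → non-residue.
Total quadratic residues among the 4: 3.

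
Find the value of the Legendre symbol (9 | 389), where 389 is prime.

1

Euler's criterion: (9/389) ≡ 9^194 (mod 389).
9^2 ≡ 81 (mod 389)
9^4 ≡ 337 (mod 389)
9^8 ≡ 370 (mod 389)
9^16 ≡ 361 (mod 389)
9^32 ≡ 6 (mod 389)
9^64 ≡ 36 (mod 389)
9^128 ≡ 129 (mod 389)
9^194 = 9^(128+64+2) ≡ 1 (mod 389).
Result is 1, so (9/389) = 1.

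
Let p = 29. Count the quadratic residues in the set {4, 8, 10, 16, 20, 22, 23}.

5

(4/29) = +1 → QR.
(8/29) = -1 → non-residue.
(10/29) = -1 → non-residue.
(16/29) = +1 → QR.
(20/29) = +1 → QR.
(22/29) = +1 → QR.
(23/29) = +1 → QR.
Total quadratic residues among the 7: 5.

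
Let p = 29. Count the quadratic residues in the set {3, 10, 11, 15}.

0

(3/29) = -1 → non-residue.
(10/29) = -1 → non-residue.
(11/29) = -1 → non-residue.
(15/29) = -1 → non-residue.
Total quadratic residues among the 4: 0.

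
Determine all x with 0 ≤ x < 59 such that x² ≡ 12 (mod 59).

Since 59 ≡ 3 (mod 4), a square root of 12 is 12^((59+1)/4) = 12^15 mod 59.
Repeated squaring: 12^2≡26, 12^4≡27, 12^8≡21 (mod 59).
12^15 = 12^(8+4+2+1) ≡ 22 (mod 59).
Check: 22² = 484 ≡ 12 (mod 59). The two roots are 22 and 37.

22, 37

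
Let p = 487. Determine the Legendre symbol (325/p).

Reciprocity: 325 ≡ 1 and 487 ≡ 3 (mod 4), so (325/487) = +(487/325).
Reduce top mod 325: now compute (162/325).
Pull out 2: since 325 ≡ 5 (mod 8), (2/325) = -1.
Reciprocity: 81 ≡ 1 and 325 ≡ 1 (mod 4), so (81/325) = +(325/81).
Reduce top mod 81: now compute (1/81).
Reached (1/81) = 1. Collecting the sign flips along the way, the symbol is -1.

-1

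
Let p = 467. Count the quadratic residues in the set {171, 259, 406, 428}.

1

(171/467) = -1 → non-residue.
(259/467) = -1 → non-residue.
(406/467) = +1 → QR.
(428/467) = -1 → non-residue.
Total quadratic residues among the 4: 1.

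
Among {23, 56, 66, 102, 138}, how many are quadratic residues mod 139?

1

(23/139) = -1 → non-residue.
(56/139) = -1 → non-residue.
(66/139) = +1 → QR.
(102/139) = -1 → non-residue.
(138/139) = -1 → non-residue.
Total quadratic residues among the 5: 1.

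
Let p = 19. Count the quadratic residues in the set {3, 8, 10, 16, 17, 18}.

2

(3/19) = -1 → non-residue.
(8/19) = -1 → non-residue.
(10/19) = -1 → non-residue.
(16/19) = +1 → QR.
(17/19) = +1 → QR.
(18/19) = -1 → non-residue.
Total quadratic residues among the 6: 2.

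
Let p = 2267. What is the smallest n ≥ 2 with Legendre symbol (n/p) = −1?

(2/2267) = −1, so 2 is the smallest positive non-residue mod 2267.

2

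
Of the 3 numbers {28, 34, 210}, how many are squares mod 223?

(28/223) = +1 → QR.
(34/223) = +1 → QR.
(210/223) = +1 → QR.
Total quadratic residues among the 3: 3.

3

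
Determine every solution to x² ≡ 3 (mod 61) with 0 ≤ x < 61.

61 ≡ 1 (mod 4), so we find a root by search.
Trying successive values, 8² = 64 ≡ 3 (mod 61). The other root is 61 − 8 = 53.

8, 53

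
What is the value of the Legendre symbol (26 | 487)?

-1

Pull out 2: since 487 ≡ 7 (mod 8), (2/487) = +1.
Reciprocity: 13 ≡ 1 and 487 ≡ 3 (mod 4), so (13/487) = +(487/13).
Reduce top mod 13: now compute (6/13).
Pull out 2: since 13 ≡ 5 (mod 8), (2/13) = -1.
Reciprocity: 3 ≡ 3 and 13 ≡ 1 (mod 4), so (3/13) = +(13/3).
Reduce top mod 3: now compute (1/3).
Reached (1/3) = 1. Collecting the sign flips along the way, the symbol is -1.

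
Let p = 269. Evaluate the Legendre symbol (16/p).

Euler's criterion: (16/269) ≡ 16^134 (mod 269).
16^2 ≡ 256 (mod 269)
16^4 ≡ 169 (mod 269)
16^8 ≡ 47 (mod 269)
16^16 ≡ 57 (mod 269)
16^32 ≡ 21 (mod 269)
16^64 ≡ 172 (mod 269)
16^128 ≡ 263 (mod 269)
16^134 = 16^(128+4+2) ≡ 1 (mod 269).
Result is 1, so (16/269) = 1.

1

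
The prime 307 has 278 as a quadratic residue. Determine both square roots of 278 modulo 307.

120, 187

Since 307 ≡ 3 (mod 4), a square root of 278 is 278^((307+1)/4) = 278^77 mod 307.
Repeated squaring: 278^2≡227, 278^4≡260, 278^8≡60, 278^16≡223, 278^32≡302, 278^64≡25 (mod 307).
278^77 = 278^(64+8+4+1) ≡ 187 (mod 307).
Check: 187² = 34969 ≡ 278 (mod 307). The two roots are 120 and 187.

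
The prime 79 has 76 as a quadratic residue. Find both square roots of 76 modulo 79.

Since 79 ≡ 3 (mod 4), a square root of 76 is 76^((79+1)/4) = 76^20 mod 79.
Repeated squaring: 76^2≡9, 76^4≡2, 76^8≡4, 76^16≡16 (mod 79).
76^20 = 76^(16+4) ≡ 32 (mod 79).
Check: 32² = 1024 ≡ 76 (mod 79). The two roots are 32 and 47.

32, 47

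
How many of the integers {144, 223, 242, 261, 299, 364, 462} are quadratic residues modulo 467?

5

(144/467) = +1 → QR.
(223/467) = +1 → QR.
(242/467) = -1 → non-residue.
(261/467) = -1 → non-residue.
(299/467) = +1 → QR.
(364/467) = +1 → QR.
(462/467) = +1 → QR.
Total quadratic residues among the 7: 5.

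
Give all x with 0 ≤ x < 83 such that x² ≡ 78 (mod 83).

24, 59

Since 83 ≡ 3 (mod 4), a square root of 78 is 78^((83+1)/4) = 78^21 mod 83.
Repeated squaring: 78^2≡25, 78^4≡44, 78^8≡27, 78^16≡65 (mod 83).
78^21 = 78^(16+4+1) ≡ 59 (mod 83).
Check: 59² = 3481 ≡ 78 (mod 83). The two roots are 24 and 59.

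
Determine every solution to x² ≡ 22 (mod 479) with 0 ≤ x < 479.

Since 479 ≡ 3 (mod 4), a square root of 22 is 22^((479+1)/4) = 22^120 mod 479.
Repeated squaring: 22^2≡5, 22^4≡25, 22^8≡146, 22^16≡240, 22^32≡120, 22^64≡30 (mod 479).
22^120 = 22^(64+32+16+8) ≡ 308 (mod 479).
Check: 308² = 94864 ≡ 22 (mod 479). The two roots are 171 and 308.

171, 308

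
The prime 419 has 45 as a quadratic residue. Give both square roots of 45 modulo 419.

Since 419 ≡ 3 (mod 4), a square root of 45 is 45^((419+1)/4) = 45^105 mod 419.
Repeated squaring: 45^2≡349, 45^4≡291, 45^8≡43, 45^16≡173, 45^32≡180, 45^64≡137 (mod 419).
45^105 = 45^(64+32+8+1) ≡ 123 (mod 419).
Check: 123² = 15129 ≡ 45 (mod 419). The two roots are 123 and 296.

123, 296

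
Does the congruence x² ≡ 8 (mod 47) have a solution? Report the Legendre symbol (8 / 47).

Pull out 2^3: since 47 ≡ 7 (mod 8), (2/47) = +1, so (2/47)^3 = +1.
Reached (1/47) = 1. Collecting the sign flips along the way, the symbol is +1.

1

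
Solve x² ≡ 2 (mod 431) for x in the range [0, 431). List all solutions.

Since 431 ≡ 3 (mod 4), a square root of 2 is 2^((431+1)/4) = 2^108 mod 431.
Repeated squaring: 2^2≡4, 2^4≡16, 2^8≡256, 2^16≡24, 2^32≡145, 2^64≡337 (mod 431).
2^108 = 2^(64+32+8+4) ≡ 243 (mod 431).
Check: 243² = 59049 ≡ 2 (mod 431). The two roots are 188 and 243.

188, 243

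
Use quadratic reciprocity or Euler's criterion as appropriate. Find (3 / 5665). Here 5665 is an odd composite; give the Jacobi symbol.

Reciprocity: 3 ≡ 3 and 5665 ≡ 1 (mod 4), so (3/5665) = +(5665/3).
Reduce top mod 3: now compute (1/3).
Reached (1/3) = 1. Collecting the sign flips along the way, the symbol is +1.

1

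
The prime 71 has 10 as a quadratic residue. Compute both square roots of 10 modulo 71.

Since 71 ≡ 3 (mod 4), a square root of 10 is 10^((71+1)/4) = 10^18 mod 71.
Repeated squaring: 10^2≡29, 10^4≡60, 10^8≡50, 10^16≡15 (mod 71).
10^18 = 10^(16+2) ≡ 9 (mod 71).
Check: 9² = 81 ≡ 10 (mod 71). The two roots are 9 and 62.

9, 62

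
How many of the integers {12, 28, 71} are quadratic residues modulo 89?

(12/89) = -1 → non-residue.
(28/89) = -1 → non-residue.
(71/89) = +1 → QR.
Total quadratic residues among the 3: 1.

1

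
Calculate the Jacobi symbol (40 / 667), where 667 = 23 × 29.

1

Pull out 2^3: since 667 ≡ 3 (mod 8), (2/667) = -1, so (2/667)^3 = -1.
Reciprocity: 5 ≡ 1 and 667 ≡ 3 (mod 4), so (5/667) = +(667/5).
Reduce top mod 5: now compute (2/5).
Pull out 2: since 5 ≡ 5 (mod 8), (2/5) = -1.
Reached (1/5) = 1. Collecting the sign flips along the way, the symbol is +1.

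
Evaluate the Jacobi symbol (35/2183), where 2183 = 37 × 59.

Reciprocity: 35 ≡ 3 and 2183 ≡ 3 (mod 4), so (35/2183) = −(2183/35).
Reduce top mod 35: now compute (13/35).
Reciprocity: 13 ≡ 1 and 35 ≡ 3 (mod 4), so (13/35) = +(35/13).
Reduce top mod 13: now compute (9/13).
Reciprocity: 9 ≡ 1 and 13 ≡ 1 (mod 4), so (9/13) = +(13/9).
Reduce top mod 9: now compute (4/9).
Pull out 2^2: since 9 ≡ 1 (mod 8), (2/9) = +1, so (2/9)^2 = +1.
Reached (1/9) = 1. Collecting the sign flips along the way, the symbol is -1.

-1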